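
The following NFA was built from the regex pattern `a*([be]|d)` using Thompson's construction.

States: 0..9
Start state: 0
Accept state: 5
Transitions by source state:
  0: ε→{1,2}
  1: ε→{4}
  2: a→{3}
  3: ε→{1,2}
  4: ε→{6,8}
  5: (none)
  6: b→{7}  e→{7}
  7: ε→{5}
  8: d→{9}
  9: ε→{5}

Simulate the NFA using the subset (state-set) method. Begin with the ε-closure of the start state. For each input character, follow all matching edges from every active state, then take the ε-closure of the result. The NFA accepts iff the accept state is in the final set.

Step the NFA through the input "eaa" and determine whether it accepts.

initial (ε-close {0}): {0,1,2,4,6,8}
'e' @ 1: {5,7}  (accept∈set)
'a' @ 2: {}  — dead — no transitions
rest 'a' ignored (set empty)
end set {} — state 5 not in

Answer: REJECT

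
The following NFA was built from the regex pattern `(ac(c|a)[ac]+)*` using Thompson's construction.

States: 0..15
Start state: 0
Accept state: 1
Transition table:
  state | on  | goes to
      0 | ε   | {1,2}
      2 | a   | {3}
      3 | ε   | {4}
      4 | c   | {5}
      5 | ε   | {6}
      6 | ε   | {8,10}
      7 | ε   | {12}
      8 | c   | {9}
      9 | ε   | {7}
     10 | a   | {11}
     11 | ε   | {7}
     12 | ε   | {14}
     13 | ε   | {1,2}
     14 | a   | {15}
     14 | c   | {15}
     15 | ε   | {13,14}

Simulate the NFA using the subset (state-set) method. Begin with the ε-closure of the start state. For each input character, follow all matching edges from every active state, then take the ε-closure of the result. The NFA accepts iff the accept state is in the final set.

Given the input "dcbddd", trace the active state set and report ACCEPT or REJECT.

Answer: REJECT

Trace:
S₀ = ε-closure({0}) = {0,1,2}
'd' @ 1: {}  — no active states
rest 'cbddd' ignored (set empty)
final: {}; accept 1 not in set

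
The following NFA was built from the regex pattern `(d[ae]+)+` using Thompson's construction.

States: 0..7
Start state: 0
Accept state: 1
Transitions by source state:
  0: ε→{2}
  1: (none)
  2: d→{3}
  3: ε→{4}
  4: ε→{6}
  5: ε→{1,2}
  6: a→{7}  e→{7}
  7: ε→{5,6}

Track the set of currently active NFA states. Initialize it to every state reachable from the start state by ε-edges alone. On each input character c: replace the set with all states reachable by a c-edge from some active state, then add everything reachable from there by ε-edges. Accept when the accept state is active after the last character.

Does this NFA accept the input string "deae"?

Answer: ACCEPT

Derivation:
initial (ε-close {0}): {0,2}
'd' @ 1: {3,4,6}
'e' @ 2: {1,2,5,6,7}  ✓accept
'a' @ 3: {1,2,5,6,7}  ✓accept
'e' @ 4: {1,2,5,6,7}  ✓accept
after full input: {1,2,5,6,7}  (accept=1 in)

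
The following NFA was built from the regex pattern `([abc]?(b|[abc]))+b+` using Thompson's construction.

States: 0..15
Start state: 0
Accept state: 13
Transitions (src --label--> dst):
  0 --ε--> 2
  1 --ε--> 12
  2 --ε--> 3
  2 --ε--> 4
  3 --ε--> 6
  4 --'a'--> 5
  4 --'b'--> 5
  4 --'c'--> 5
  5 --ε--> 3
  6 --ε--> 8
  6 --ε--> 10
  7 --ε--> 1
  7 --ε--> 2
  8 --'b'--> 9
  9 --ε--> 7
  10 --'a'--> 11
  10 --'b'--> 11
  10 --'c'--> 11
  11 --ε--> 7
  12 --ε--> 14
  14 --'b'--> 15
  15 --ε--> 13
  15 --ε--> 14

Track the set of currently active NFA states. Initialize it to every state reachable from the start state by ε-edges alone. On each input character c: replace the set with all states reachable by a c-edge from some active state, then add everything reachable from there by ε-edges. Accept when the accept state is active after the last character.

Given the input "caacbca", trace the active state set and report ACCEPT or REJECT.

Answer: REJECT

Steps:
initial (ε-close {0}): {0,2,3,4,6,8,10}
'c' @ 1: {1,2,3,4,5,6,7,8,10,11,12,14}
'a' @ 2: {1,2,3,4,5,6,7,8,10,11,12,14}
'a' @ 3: {1,2,3,4,5,6,7,8,10,11,12,14}
'c' @ 4: {1,2,3,4,5,6,7,8,10,11,12,14}
'b' @ 5: {1,2,3,4,5,6,7,8,9,10,11,12,13,14,15}  (accept∈set)
'c' @ 6: {1,2,3,4,5,6,7,8,10,11,12,14}
'a' @ 7: {1,2,3,4,5,6,7,8,10,11,12,14}
end set {1,2,3,4,5,6,7,8,10,11,12,14} — state 13 not in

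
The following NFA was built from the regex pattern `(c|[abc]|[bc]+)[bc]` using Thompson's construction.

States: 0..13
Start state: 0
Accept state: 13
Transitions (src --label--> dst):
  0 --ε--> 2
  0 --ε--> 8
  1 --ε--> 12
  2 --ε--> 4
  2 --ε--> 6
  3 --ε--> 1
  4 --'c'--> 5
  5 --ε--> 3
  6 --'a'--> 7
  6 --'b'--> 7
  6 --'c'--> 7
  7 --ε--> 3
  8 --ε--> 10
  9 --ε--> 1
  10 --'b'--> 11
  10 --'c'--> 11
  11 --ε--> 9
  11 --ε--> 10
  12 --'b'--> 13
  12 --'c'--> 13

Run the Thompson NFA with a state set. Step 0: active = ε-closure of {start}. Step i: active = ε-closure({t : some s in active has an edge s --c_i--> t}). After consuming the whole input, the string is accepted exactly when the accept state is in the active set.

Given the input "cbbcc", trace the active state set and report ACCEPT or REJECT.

S₀ = ε-closure({0}) = {0,2,4,6,8,10}
'c' @ 1: {1,3,5,7,9,10,11,12}
'b' @ 2: {1,9,10,11,12,13}  (accept∈set)
'b' @ 3: {1,9,10,11,12,13}  (accept∈set)
'c' @ 4: {1,9,10,11,12,13}  (accept∈set)
'c' @ 5: {1,9,10,11,12,13}  (accept∈set)
after full input: {1,9,10,11,12,13}  (accept=13 in)

Answer: ACCEPT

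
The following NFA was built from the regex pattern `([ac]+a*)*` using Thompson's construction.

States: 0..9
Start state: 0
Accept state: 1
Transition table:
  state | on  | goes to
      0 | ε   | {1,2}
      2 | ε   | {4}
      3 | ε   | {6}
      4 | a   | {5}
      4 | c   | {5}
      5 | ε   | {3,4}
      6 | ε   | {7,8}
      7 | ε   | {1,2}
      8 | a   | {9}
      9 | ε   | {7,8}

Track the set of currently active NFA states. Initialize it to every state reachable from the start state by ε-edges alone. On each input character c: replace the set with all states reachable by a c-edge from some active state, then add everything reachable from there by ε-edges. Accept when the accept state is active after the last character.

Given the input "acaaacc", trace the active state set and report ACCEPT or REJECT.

Answer: ACCEPT

Trace:
start: ε-closure({0}) = {0,1,2,4}
'a' @ 1: {1,2,3,4,5,6,7,8}  (accept∈set)
'c' @ 2: {1,2,3,4,5,6,7,8}  (accept∈set)
'a' @ 3: {1,2,3,4,5,6,7,8,9}  (accept∈set)
'a' @ 4: {1,2,3,4,5,6,7,8,9}  (accept∈set)
'a' @ 5: {1,2,3,4,5,6,7,8,9}  (accept∈set)
'c' @ 6: {1,2,3,4,5,6,7,8}  (accept∈set)
'c' @ 7: {1,2,3,4,5,6,7,8}  (accept∈set)
end set {1,2,3,4,5,6,7,8} — state 1 in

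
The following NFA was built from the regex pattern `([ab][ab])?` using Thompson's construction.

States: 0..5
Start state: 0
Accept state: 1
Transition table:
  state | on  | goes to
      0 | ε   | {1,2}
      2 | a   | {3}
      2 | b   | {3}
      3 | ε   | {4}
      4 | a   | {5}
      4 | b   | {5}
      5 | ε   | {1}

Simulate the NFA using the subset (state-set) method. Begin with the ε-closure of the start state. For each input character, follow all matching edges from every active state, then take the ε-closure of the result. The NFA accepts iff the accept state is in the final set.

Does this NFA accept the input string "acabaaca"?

start: ε-closure({0}) = {0,1,2}
'a' @ 1: {3,4}
'c' @ 2: {}  — no active states
rest 'abaaca' ignored (set empty)
after full input: {}  (accept=1 not in)

Answer: REJECT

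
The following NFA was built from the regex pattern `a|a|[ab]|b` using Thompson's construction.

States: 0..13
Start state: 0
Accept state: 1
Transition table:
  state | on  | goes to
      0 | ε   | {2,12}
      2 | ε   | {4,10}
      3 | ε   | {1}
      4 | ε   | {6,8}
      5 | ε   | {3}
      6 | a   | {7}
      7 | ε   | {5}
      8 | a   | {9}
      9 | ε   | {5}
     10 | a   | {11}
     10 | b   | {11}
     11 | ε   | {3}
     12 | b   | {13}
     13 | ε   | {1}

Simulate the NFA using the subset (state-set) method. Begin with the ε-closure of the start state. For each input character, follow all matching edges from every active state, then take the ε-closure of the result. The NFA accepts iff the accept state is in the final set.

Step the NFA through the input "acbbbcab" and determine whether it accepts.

Answer: REJECT

Trace:
S₀ = ε-closure({0}) = {0,2,4,6,8,10,12}
'a' @ 1: {1,3,5,7,9,11}  [accepting]
'c' @ 2: {}  — dead — no transitions
rest 'bbbcab' ignored (set empty)
end set {} — state 1 not in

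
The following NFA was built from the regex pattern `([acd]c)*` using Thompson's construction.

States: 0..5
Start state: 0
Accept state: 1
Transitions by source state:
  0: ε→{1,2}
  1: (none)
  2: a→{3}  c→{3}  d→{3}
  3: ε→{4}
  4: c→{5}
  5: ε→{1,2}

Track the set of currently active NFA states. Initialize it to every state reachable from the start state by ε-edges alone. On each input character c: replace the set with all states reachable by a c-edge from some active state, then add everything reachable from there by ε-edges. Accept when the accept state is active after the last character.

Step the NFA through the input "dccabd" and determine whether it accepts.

S₀ = ε-closure({0}) = {0,1,2}
'd' @ 1: {3,4}
'c' @ 2: {1,2,5}  ✓accept
'c' @ 3: {3,4}
'a' @ 4: {}  — state set empty
rest 'bd' ignored (set empty)
after full input: {}  (accept=1 not in)

Answer: REJECT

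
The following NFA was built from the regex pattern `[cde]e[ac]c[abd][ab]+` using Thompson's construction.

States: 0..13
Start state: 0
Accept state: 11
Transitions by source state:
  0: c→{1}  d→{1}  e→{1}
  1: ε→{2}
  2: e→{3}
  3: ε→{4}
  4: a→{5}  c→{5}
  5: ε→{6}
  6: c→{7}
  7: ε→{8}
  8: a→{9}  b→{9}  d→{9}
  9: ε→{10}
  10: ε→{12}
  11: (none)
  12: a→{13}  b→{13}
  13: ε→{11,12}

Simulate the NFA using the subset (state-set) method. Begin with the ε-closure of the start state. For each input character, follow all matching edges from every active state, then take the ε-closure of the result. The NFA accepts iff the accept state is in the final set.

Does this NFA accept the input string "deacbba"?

initial (ε-close {0}): {0}
'd' @ 1: {1,2}
'e' @ 2: {3,4}
'a' @ 3: {5,6}
'c' @ 4: {7,8}
'b' @ 5: {9,10,12}
'b' @ 6: {11,12,13}  (accept∈set)
'a' @ 7: {11,12,13}  (accept∈set)
after full input: {11,12,13}  (accept=11 in)

Answer: ACCEPT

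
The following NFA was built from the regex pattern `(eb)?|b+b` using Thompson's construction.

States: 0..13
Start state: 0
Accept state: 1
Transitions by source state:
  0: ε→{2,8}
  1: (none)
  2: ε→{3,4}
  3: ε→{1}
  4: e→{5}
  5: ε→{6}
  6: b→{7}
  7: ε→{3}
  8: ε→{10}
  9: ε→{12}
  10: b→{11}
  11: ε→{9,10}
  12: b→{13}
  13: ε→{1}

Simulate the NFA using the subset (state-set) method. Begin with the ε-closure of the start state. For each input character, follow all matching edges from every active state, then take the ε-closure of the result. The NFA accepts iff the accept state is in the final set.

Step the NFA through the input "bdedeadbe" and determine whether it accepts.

S₀ = ε-closure({0}) = {0,1,2,3,4,8,10}
'b' @ 1: {9,10,11,12}
'd' @ 2: {}  — dead — no transitions
rest 'edeadbe' ignored (set empty)
after full input: {}  (accept=1 not in)

Answer: REJECT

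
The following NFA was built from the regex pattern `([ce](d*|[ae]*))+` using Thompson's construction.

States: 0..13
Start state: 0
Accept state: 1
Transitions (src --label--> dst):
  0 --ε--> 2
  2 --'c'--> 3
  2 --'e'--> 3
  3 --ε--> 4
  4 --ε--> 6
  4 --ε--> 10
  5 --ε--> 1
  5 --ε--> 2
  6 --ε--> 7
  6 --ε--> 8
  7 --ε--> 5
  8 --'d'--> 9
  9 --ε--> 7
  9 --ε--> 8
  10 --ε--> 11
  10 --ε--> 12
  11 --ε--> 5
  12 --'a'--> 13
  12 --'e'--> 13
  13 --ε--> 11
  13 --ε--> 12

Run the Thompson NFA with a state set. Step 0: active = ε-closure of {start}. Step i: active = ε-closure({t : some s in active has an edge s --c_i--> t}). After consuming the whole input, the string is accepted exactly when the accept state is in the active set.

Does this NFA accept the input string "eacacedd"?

Answer: ACCEPT

Steps:
S₀ = ε-closure({0}) = {0,2}
'e' @ 1: {1,2,3,4,5,6,7,8,10,11,12}  (accept∈set)
'a' @ 2: {1,2,5,11,12,13}  (accept∈set)
'c' @ 3: {1,2,3,4,5,6,7,8,10,11,12}  (accept∈set)
'a' @ 4: {1,2,5,11,12,13}  (accept∈set)
'c' @ 5: {1,2,3,4,5,6,7,8,10,11,12}  (accept∈set)
'e' @ 6: {1,2,3,4,5,6,7,8,10,11,12,13}  (accept∈set)
'd' @ 7: {1,2,5,7,8,9}  (accept∈set)
'd' @ 8: {1,2,5,7,8,9}  (accept∈set)
final: {1,2,5,7,8,9}; accept 1 in set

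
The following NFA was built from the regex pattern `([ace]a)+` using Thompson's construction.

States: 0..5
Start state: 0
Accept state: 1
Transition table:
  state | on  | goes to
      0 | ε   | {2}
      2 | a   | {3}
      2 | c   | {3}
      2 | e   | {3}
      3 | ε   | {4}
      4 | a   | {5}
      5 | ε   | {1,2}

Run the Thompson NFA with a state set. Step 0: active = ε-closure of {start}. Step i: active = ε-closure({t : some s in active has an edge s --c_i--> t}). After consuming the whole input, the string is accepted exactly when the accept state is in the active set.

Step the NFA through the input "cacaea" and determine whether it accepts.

S₀ = ε-closure({0}) = {0,2}
'c' @ 1: {3,4}
'a' @ 2: {1,2,5}  [accepting]
'c' @ 3: {3,4}
'a' @ 4: {1,2,5}  [accepting]
'e' @ 5: {3,4}
'a' @ 6: {1,2,5}  [accepting]
after full input: {1,2,5}  (accept=1 in)

Answer: ACCEPT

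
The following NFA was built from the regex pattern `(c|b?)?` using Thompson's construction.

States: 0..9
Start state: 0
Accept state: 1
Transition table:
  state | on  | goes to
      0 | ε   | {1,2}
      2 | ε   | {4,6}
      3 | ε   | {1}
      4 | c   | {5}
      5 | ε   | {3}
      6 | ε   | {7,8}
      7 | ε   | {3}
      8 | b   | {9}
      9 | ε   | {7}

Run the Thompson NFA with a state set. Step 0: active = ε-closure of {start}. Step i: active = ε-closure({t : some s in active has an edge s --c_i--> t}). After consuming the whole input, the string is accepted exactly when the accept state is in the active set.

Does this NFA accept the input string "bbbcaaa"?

initial (ε-close {0}): {0,1,2,3,4,6,7,8}
'b' @ 1: {1,3,7,9}  (accept∈set)
'b' @ 2: {}  — dead — no transitions
rest 'bcaaa' ignored (set empty)
end set {} — state 1 not in

Answer: REJECT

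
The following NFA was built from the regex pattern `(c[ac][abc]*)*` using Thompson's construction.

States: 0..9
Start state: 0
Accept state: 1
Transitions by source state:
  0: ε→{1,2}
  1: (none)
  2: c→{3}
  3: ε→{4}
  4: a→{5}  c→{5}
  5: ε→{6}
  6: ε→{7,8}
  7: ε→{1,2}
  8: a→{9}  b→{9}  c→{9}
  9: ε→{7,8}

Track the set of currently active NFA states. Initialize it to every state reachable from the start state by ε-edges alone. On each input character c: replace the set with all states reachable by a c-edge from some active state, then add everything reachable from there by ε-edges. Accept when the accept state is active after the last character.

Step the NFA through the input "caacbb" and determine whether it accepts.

initial (ε-close {0}): {0,1,2}
'c' @ 1: {3,4}
'a' @ 2: {1,2,5,6,7,8}  (accept∈set)
'a' @ 3: {1,2,7,8,9}  (accept∈set)
'c' @ 4: {1,2,3,4,7,8,9}  (accept∈set)
'b' @ 5: {1,2,7,8,9}  (accept∈set)
'b' @ 6: {1,2,7,8,9}  (accept∈set)
end set {1,2,7,8,9} — state 1 in

Answer: ACCEPT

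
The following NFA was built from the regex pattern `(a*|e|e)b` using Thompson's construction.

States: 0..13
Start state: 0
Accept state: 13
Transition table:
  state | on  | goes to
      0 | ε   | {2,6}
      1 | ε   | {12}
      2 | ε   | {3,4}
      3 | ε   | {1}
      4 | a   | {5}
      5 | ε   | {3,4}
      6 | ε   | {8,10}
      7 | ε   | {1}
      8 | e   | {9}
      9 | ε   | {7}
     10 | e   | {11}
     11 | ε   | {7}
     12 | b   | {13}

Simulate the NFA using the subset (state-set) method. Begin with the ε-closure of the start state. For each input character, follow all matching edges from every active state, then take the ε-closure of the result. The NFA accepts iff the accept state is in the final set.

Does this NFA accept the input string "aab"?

Answer: ACCEPT

Trace:
initial (ε-close {0}): {0,1,2,3,4,6,8,10,12}
'a' @ 1: {1,3,4,5,12}
'a' @ 2: {1,3,4,5,12}
'b' @ 3: {13}  [accepting]
end set {13} — state 13 in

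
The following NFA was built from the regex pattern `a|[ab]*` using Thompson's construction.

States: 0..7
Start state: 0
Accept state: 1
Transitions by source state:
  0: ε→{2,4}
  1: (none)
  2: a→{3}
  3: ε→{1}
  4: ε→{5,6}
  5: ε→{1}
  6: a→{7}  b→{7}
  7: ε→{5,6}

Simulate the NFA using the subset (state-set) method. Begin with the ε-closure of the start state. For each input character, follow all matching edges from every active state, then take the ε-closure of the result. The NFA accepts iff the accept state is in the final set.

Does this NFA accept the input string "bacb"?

Answer: REJECT

Steps:
initial (ε-close {0}): {0,1,2,4,5,6}
'b' @ 1: {1,5,6,7}  (accept∈set)
'a' @ 2: {1,5,6,7}  (accept∈set)
'c' @ 3: {}  — state set empty
rest 'b' ignored (set empty)
end set {} — state 1 not in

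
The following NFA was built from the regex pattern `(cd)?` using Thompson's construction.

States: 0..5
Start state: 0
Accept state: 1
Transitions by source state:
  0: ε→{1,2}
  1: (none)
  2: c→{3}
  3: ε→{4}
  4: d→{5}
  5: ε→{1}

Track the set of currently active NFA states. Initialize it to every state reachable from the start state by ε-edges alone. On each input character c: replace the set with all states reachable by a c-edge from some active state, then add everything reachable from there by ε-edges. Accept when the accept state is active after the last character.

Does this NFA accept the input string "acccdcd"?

Answer: REJECT

Trace:
S₀ = ε-closure({0}) = {0,1,2}
'a' @ 1: {}  — state set empty
rest 'cccdcd' ignored (set empty)
after full input: {}  (accept=1 not in)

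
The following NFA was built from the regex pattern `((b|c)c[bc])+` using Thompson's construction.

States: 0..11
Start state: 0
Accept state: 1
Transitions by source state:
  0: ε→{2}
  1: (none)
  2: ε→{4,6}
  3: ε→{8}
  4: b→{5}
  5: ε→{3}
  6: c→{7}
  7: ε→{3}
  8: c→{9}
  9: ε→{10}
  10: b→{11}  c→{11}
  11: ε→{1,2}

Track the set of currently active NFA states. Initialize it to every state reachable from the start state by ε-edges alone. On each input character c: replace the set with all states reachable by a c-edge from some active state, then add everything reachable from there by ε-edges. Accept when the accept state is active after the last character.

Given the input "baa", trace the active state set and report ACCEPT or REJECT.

initial (ε-close {0}): {0,2,4,6}
'b' @ 1: {3,5,8}
'a' @ 2: {}  — state set empty
rest 'a' ignored (set empty)
end set {} — state 1 not in

Answer: REJECT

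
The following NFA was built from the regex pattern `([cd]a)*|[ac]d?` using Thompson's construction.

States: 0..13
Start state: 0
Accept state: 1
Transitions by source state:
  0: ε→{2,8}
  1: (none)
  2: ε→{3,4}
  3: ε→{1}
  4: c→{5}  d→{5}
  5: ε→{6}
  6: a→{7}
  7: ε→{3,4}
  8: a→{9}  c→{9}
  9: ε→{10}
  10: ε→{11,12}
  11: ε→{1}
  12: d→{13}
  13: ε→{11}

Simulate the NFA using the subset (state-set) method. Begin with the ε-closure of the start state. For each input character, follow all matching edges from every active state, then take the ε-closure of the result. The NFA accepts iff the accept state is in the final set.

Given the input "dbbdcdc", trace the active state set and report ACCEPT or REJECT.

Answer: REJECT

Steps:
start: ε-closure({0}) = {0,1,2,3,4,8}
'd' @ 1: {5,6}
'b' @ 2: {}  — dead — no transitions
rest 'bdcdc' ignored (set empty)
after full input: {}  (accept=1 not in)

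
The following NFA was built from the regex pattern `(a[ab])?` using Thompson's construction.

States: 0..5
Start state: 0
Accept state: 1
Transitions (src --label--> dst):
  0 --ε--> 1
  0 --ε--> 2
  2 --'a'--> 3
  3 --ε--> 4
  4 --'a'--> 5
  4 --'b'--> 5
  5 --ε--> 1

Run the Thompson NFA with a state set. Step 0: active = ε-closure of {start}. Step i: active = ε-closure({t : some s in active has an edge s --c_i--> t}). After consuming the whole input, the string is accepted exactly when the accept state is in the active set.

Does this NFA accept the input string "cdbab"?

start: ε-closure({0}) = {0,1,2}
'c' @ 1: {}  — dead — no transitions
rest 'dbab' ignored (set empty)
after full input: {}  (accept=1 not in)

Answer: REJECT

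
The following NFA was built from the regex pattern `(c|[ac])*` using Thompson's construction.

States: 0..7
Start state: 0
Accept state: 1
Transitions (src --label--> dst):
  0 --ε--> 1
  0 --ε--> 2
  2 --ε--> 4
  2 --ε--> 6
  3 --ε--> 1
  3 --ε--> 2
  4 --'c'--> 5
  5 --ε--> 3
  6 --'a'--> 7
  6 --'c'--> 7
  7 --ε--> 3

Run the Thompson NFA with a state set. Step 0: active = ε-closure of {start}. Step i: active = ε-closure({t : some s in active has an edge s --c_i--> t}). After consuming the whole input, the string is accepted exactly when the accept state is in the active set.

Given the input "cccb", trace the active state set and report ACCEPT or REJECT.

initial (ε-close {0}): {0,1,2,4,6}
'c' @ 1: {1,2,3,4,5,6,7}  [accepting]
'c' @ 2: {1,2,3,4,5,6,7}  [accepting]
'c' @ 3: {1,2,3,4,5,6,7}  [accepting]
'b' @ 4: {}  — dead — no transitions
final: {}; accept 1 not in set

Answer: REJECT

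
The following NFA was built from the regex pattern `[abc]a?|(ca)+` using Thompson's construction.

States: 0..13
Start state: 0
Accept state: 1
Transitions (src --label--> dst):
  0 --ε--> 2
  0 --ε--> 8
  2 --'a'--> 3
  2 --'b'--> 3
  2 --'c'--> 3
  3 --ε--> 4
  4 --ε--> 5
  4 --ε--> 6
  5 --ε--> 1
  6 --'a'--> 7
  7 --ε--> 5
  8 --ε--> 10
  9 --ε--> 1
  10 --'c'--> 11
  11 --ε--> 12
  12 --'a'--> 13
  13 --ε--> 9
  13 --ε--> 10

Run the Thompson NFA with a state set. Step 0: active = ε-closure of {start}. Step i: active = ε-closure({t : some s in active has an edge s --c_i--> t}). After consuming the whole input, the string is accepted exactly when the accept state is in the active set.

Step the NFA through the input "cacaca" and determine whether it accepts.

S₀ = ε-closure({0}) = {0,2,8,10}
'c' @ 1: {1,3,4,5,6,11,12}  ✓accept
'a' @ 2: {1,5,7,9,10,13}  ✓accept
'c' @ 3: {11,12}
'a' @ 4: {1,9,10,13}  ✓accept
'c' @ 5: {11,12}
'a' @ 6: {1,9,10,13}  ✓accept
after full input: {1,9,10,13}  (accept=1 in)

Answer: ACCEPT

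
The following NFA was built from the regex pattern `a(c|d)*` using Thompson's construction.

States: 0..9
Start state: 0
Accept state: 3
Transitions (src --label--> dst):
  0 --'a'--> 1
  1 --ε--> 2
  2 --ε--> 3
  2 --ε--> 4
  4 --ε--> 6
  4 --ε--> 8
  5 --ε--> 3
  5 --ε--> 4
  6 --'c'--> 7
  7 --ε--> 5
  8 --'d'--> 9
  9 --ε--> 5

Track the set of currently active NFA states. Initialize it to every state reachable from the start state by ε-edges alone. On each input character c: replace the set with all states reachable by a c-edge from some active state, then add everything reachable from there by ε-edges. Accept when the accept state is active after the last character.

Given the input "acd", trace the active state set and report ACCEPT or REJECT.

start: ε-closure({0}) = {0}
'a' @ 1: {1,2,3,4,6,8}  (accept∈set)
'c' @ 2: {3,4,5,6,7,8}  (accept∈set)
'd' @ 3: {3,4,5,6,8,9}  (accept∈set)
end set {3,4,5,6,8,9} — state 3 in

Answer: ACCEPT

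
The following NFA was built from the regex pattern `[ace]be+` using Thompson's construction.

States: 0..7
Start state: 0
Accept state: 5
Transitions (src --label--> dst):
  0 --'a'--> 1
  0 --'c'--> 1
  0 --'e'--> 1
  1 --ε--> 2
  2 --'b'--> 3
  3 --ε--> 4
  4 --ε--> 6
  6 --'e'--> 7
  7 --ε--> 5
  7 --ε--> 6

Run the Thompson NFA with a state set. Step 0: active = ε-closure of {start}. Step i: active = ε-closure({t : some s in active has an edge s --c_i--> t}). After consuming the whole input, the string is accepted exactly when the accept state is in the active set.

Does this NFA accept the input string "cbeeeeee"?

Answer: ACCEPT

Derivation:
start: ε-closure({0}) = {0}
'c' @ 1: {1,2}
'b' @ 2: {3,4,6}
'e' @ 3: {5,6,7}  (accept∈set)
'e' @ 4: {5,6,7}  (accept∈set)
'e' @ 5: {5,6,7}  (accept∈set)
'e' @ 6: {5,6,7}  (accept∈set)
'e' @ 7: {5,6,7}  (accept∈set)
'e' @ 8: {5,6,7}  (accept∈set)
final: {5,6,7}; accept 5 in set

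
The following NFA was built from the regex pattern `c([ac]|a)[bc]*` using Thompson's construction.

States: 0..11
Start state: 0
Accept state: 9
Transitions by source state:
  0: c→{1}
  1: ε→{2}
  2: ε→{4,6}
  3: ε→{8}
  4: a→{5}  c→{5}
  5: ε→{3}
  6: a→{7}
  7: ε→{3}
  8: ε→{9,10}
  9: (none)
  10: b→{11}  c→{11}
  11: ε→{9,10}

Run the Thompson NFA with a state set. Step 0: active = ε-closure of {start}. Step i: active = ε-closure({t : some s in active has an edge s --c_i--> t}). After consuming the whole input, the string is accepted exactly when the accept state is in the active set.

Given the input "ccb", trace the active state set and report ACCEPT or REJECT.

Answer: ACCEPT

Derivation:
S₀ = ε-closure({0}) = {0}
'c' @ 1: {1,2,4,6}
'c' @ 2: {3,5,8,9,10}  [accepting]
'b' @ 3: {9,10,11}  [accepting]
end set {9,10,11} — state 9 in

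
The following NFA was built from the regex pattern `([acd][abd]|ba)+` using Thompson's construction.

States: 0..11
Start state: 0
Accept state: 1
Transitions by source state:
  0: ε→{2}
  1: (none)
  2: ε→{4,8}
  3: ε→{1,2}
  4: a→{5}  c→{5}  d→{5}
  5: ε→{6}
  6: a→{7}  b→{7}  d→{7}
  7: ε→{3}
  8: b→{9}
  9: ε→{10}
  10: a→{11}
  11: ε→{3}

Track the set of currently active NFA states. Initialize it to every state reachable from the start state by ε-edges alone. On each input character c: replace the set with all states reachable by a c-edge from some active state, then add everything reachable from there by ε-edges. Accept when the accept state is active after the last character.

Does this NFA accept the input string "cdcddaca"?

Answer: ACCEPT

Derivation:
initial (ε-close {0}): {0,2,4,8}
'c' @ 1: {5,6}
'd' @ 2: {1,2,3,4,7,8}  [accepting]
'c' @ 3: {5,6}
'd' @ 4: {1,2,3,4,7,8}  [accepting]
'd' @ 5: {5,6}
'a' @ 6: {1,2,3,4,7,8}  [accepting]
'c' @ 7: {5,6}
'a' @ 8: {1,2,3,4,7,8}  [accepting]
end set {1,2,3,4,7,8} — state 1 in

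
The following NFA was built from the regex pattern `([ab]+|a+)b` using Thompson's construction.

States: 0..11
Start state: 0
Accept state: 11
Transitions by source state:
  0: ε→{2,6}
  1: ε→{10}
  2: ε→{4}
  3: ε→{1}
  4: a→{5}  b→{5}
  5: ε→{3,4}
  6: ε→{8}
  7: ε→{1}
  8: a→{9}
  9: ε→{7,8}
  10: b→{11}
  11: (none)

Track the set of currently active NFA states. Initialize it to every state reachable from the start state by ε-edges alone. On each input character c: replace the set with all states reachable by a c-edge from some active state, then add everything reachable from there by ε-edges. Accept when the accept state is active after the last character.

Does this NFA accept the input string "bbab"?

Answer: ACCEPT

Derivation:
start: ε-closure({0}) = {0,2,4,6,8}
'b' @ 1: {1,3,4,5,10}
'b' @ 2: {1,3,4,5,10,11}  [accepting]
'a' @ 3: {1,3,4,5,10}
'b' @ 4: {1,3,4,5,10,11}  [accepting]
after full input: {1,3,4,5,10,11}  (accept=11 in)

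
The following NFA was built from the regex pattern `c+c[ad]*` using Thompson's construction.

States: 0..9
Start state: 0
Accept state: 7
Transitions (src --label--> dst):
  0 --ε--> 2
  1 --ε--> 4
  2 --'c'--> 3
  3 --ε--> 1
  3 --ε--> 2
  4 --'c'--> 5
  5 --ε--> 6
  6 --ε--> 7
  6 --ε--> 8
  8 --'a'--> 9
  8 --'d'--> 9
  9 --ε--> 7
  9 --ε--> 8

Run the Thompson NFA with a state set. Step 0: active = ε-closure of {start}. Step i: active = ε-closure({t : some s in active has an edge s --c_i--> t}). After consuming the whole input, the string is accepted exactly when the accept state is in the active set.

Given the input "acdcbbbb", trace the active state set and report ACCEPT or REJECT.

Answer: REJECT

Steps:
S₀ = ε-closure({0}) = {0,2}
'a' @ 1: {}  — dead — no transitions
rest 'cdcbbbb' ignored (set empty)
end set {} — state 7 not in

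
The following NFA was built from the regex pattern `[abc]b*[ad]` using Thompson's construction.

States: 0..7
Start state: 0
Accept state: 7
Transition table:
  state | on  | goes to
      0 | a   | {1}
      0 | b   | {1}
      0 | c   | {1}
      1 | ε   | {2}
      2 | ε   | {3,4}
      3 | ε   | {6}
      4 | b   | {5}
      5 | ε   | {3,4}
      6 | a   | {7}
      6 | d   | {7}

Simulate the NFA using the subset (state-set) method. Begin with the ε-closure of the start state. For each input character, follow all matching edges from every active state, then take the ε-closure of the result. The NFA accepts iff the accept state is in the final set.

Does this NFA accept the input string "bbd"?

Answer: ACCEPT

Derivation:
initial (ε-close {0}): {0}
'b' @ 1: {1,2,3,4,6}
'b' @ 2: {3,4,5,6}
'd' @ 3: {7}  [accepting]
final: {7}; accept 7 in set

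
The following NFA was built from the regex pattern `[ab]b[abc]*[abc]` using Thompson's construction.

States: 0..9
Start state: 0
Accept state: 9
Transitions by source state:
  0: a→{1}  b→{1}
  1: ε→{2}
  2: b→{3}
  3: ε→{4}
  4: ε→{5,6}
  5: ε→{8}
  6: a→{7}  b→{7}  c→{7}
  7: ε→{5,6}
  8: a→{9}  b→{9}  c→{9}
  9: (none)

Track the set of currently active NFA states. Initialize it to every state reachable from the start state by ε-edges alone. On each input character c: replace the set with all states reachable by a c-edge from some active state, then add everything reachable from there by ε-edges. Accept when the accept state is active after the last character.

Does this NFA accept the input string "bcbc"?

Answer: REJECT

Derivation:
initial (ε-close {0}): {0}
'b' @ 1: {1,2}
'c' @ 2: {}  — no active states
rest 'bc' ignored (set empty)
final: {}; accept 9 not in set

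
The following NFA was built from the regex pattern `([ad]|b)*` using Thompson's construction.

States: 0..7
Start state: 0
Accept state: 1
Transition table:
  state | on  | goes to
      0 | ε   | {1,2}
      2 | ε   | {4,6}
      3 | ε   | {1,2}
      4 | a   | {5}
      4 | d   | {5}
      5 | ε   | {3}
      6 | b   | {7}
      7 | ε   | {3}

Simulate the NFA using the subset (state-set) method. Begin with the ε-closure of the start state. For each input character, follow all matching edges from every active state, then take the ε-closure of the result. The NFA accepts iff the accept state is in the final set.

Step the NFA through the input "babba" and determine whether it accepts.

Answer: ACCEPT

Trace:
initial (ε-close {0}): {0,1,2,4,6}
'b' @ 1: {1,2,3,4,6,7}  [accepting]
'a' @ 2: {1,2,3,4,5,6}  [accepting]
'b' @ 3: {1,2,3,4,6,7}  [accepting]
'b' @ 4: {1,2,3,4,6,7}  [accepting]
'a' @ 5: {1,2,3,4,5,6}  [accepting]
after full input: {1,2,3,4,5,6}  (accept=1 in)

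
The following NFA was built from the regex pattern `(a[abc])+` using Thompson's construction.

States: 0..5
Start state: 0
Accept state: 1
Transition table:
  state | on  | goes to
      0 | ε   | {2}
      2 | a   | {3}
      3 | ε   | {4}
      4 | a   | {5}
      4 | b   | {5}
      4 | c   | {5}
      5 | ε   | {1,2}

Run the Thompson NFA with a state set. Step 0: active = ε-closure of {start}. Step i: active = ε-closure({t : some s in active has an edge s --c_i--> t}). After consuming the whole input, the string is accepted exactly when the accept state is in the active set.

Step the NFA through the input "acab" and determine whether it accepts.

initial (ε-close {0}): {0,2}
'a' @ 1: {3,4}
'c' @ 2: {1,2,5}  ✓accept
'a' @ 3: {3,4}
'b' @ 4: {1,2,5}  ✓accept
end set {1,2,5} — state 1 in

Answer: ACCEPT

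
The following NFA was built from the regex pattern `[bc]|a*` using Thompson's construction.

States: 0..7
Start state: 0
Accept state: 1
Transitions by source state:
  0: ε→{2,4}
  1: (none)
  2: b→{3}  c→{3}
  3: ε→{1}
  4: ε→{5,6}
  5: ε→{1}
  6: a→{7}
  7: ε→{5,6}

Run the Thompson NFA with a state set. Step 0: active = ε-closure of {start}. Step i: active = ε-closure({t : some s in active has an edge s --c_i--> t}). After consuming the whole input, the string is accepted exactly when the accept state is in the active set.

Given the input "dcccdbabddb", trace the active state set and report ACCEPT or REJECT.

start: ε-closure({0}) = {0,1,2,4,5,6}
'd' @ 1: {}  — no active states
rest 'cccdbabddb' ignored (set empty)
end set {} — state 1 not in

Answer: REJECT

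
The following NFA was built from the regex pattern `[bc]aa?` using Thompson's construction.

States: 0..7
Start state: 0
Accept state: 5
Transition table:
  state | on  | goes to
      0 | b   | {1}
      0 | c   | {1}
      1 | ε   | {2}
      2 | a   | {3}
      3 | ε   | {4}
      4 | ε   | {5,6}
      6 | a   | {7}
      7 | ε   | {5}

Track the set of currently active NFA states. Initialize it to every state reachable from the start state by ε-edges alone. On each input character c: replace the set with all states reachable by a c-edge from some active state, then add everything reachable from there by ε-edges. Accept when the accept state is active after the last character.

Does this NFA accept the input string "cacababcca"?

start: ε-closure({0}) = {0}
'c' @ 1: {1,2}
'a' @ 2: {3,4,5,6}  ✓accept
'c' @ 3: {}  — no active states
rest 'ababcca' ignored (set empty)
after full input: {}  (accept=5 not in)

Answer: REJECT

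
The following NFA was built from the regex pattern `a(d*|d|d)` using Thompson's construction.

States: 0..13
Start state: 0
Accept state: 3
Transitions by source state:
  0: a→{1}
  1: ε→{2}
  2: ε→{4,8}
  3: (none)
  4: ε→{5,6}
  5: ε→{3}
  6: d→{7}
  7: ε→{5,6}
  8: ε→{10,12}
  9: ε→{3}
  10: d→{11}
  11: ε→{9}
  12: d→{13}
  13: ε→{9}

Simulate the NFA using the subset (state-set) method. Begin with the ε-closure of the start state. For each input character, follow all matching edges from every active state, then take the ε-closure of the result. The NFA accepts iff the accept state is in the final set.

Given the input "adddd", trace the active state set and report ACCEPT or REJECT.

Answer: ACCEPT

Trace:
initial (ε-close {0}): {0}
'a' @ 1: {1,2,3,4,5,6,8,10,12}  (accept∈set)
'd' @ 2: {3,5,6,7,9,11,13}  (accept∈set)
'd' @ 3: {3,5,6,7}  (accept∈set)
'd' @ 4: {3,5,6,7}  (accept∈set)
'd' @ 5: {3,5,6,7}  (accept∈set)
end set {3,5,6,7} — state 3 in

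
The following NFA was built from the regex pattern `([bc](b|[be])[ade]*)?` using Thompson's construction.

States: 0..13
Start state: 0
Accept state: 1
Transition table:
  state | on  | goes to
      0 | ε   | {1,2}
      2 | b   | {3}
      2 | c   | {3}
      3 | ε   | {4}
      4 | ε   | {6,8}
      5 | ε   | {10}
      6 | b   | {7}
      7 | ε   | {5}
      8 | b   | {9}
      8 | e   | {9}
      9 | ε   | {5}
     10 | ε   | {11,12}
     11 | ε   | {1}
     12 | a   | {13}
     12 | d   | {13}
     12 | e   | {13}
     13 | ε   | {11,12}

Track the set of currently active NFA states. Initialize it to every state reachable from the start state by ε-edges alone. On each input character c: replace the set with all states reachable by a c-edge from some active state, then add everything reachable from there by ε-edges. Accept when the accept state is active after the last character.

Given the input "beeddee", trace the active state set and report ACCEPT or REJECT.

Answer: ACCEPT

Derivation:
initial (ε-close {0}): {0,1,2}
'b' @ 1: {3,4,6,8}
'e' @ 2: {1,5,9,10,11,12}  (accept∈set)
'e' @ 3: {1,11,12,13}  (accept∈set)
'd' @ 4: {1,11,12,13}  (accept∈set)
'd' @ 5: {1,11,12,13}  (accept∈set)
'e' @ 6: {1,11,12,13}  (accept∈set)
'e' @ 7: {1,11,12,13}  (accept∈set)
final: {1,11,12,13}; accept 1 in set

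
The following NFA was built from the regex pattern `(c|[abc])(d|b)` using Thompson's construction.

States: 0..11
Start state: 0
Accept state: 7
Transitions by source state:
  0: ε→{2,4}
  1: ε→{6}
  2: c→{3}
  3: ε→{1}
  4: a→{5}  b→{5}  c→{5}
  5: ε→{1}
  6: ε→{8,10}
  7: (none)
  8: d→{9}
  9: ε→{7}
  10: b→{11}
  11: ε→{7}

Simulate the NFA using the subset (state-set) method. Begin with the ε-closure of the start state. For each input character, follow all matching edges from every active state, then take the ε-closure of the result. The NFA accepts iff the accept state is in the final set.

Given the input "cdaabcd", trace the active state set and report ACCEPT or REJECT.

Answer: REJECT

Steps:
start: ε-closure({0}) = {0,2,4}
'c' @ 1: {1,3,5,6,8,10}
'd' @ 2: {7,9}  (accept∈set)
'a' @ 3: {}  — no active states
rest 'abcd' ignored (set empty)
after full input: {}  (accept=7 not in)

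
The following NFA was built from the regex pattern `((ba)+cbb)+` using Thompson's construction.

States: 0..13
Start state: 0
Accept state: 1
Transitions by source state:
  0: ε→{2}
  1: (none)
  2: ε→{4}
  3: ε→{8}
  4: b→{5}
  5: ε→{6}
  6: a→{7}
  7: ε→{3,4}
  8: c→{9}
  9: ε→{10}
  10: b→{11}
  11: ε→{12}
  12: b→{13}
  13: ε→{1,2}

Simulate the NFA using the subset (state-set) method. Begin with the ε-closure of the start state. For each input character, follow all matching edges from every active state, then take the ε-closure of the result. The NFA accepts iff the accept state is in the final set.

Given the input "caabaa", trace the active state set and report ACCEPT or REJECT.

Answer: REJECT

Trace:
start: ε-closure({0}) = {0,2,4}
'c' @ 1: {}  — no active states
rest 'aabaa' ignored (set empty)
final: {}; accept 1 not in set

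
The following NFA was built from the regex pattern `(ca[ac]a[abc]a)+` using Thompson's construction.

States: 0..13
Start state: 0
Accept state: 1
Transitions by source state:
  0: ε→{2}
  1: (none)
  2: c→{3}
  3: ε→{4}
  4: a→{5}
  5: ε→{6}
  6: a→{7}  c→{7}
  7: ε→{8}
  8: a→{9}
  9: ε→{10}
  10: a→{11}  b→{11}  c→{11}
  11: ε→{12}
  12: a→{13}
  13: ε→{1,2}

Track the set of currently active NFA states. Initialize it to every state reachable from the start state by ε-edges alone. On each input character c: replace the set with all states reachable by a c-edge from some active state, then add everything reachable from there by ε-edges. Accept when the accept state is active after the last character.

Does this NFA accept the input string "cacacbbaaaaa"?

Answer: REJECT

Derivation:
S₀ = ε-closure({0}) = {0,2}
'c' @ 1: {3,4}
'a' @ 2: {5,6}
'c' @ 3: {7,8}
'a' @ 4: {9,10}
'c' @ 5: {11,12}
'b' @ 6: {}  — no active states
rest 'baaaaa' ignored (set empty)
final: {}; accept 1 not in set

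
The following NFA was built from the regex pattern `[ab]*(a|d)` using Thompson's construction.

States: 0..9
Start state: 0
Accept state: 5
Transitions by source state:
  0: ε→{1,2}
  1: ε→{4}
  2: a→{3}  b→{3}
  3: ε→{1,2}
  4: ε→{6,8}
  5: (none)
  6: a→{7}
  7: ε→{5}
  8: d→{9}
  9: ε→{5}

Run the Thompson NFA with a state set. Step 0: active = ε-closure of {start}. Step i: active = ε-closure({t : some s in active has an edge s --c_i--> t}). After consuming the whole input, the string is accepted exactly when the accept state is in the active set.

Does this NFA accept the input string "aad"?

Answer: ACCEPT

Trace:
S₀ = ε-closure({0}) = {0,1,2,4,6,8}
'a' @ 1: {1,2,3,4,5,6,7,8}  ✓accept
'a' @ 2: {1,2,3,4,5,6,7,8}  ✓accept
'd' @ 3: {5,9}  ✓accept
end set {5,9} — state 5 in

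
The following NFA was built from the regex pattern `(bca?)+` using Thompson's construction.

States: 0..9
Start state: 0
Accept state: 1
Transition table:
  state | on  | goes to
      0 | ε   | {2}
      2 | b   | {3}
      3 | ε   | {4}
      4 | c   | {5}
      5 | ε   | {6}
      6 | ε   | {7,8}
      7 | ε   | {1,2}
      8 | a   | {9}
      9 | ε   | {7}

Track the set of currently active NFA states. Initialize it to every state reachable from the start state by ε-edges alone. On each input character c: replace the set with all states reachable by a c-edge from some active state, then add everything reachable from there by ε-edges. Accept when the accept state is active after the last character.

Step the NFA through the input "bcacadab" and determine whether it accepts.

S₀ = ε-closure({0}) = {0,2}
'b' @ 1: {3,4}
'c' @ 2: {1,2,5,6,7,8}  (accept∈set)
'a' @ 3: {1,2,7,9}  (accept∈set)
'c' @ 4: {}  — no active states
rest 'adab' ignored (set empty)
final: {}; accept 1 not in set

Answer: REJECT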